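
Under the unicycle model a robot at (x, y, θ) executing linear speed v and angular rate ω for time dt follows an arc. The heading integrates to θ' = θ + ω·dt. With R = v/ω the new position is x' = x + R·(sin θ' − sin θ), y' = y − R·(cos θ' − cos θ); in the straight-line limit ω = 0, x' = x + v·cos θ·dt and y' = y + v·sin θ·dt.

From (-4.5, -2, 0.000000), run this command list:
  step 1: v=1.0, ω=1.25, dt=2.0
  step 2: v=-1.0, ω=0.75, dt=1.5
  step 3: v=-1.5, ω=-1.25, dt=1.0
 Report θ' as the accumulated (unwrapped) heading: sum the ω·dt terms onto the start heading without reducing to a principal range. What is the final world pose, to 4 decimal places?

(-1.2133, -0.8696, 2.3750)

step 1: θ'=2.5000 (R=0.8000) → pose (-4.0212, -0.5591, 2.5000)
step 2: θ'=3.6250 (R=-1.3333) → pose (-2.6035, -0.6714, 3.6250)
step 3: θ'=2.3750 (R=1.2000) → pose (-1.2133, -0.8696, 2.3750)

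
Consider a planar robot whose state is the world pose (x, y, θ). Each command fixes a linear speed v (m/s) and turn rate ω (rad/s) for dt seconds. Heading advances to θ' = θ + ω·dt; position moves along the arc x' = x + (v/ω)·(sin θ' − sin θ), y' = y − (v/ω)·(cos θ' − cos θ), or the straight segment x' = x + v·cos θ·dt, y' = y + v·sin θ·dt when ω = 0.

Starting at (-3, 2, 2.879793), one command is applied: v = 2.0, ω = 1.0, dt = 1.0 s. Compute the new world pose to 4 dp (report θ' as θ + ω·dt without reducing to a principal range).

θ' = 2.8798 + 1.0·1.0 = 3.8798
R = v/ω = 2.0/1.0 = 2.0000
x' = -3 + 2.0000·(sin 3.8798 − sin 2.8798) = -4.8636
y' = 2 − 2.0000·(cos 3.8798 − cos 2.8798) = 1.5475

(-4.8636, 1.5475, 3.8798)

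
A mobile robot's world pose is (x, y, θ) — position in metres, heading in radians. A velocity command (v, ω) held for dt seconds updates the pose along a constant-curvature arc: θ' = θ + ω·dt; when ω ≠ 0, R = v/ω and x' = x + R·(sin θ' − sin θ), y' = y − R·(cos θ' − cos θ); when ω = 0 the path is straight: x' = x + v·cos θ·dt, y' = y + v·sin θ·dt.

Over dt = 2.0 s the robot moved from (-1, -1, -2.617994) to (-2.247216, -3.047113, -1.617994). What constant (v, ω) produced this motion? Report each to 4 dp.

v = 1.2500, ω = 0.5000

Δθ = -1.617994 − -2.617994 = 1.000000
ω = Δθ/dt = 1.000000/2.0 = 0.5000
R = −Δy/(cos θ' − cos θ) = 2.5000
v = R·ω = 2.5000·0.5000 = 1.2500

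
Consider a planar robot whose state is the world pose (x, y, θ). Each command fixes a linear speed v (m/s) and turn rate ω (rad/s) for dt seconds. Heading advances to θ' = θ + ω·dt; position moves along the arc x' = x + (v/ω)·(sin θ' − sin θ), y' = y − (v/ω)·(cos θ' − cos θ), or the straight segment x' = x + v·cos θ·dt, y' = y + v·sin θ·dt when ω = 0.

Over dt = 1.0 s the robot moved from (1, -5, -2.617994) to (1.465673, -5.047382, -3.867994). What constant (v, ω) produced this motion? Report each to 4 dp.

Δθ = -3.867994 − -2.617994 = -1.250000
ω = Δθ/dt = -1.250000/1.0 = -1.2500
R = Δx/(sin θ' − sin θ) = 0.4000
v = R·ω = 0.4000·-1.2500 = -0.5000

v = -0.5000, ω = -1.2500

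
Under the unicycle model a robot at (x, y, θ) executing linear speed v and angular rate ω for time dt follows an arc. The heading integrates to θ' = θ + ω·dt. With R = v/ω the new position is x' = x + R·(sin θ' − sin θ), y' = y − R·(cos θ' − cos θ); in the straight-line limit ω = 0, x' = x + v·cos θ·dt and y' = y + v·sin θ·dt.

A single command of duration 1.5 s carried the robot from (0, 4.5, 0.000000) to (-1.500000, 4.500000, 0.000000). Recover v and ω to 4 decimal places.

v = -1.0000, ω = 0.0000

Δθ = 0.000000 − 0.000000 = 0.000000
ω = Δθ/dt = 0.000000/1.5 = 0.0000
ω = 0 → v = (Δx·cos θ + Δy·sin θ)/dt = -1.0000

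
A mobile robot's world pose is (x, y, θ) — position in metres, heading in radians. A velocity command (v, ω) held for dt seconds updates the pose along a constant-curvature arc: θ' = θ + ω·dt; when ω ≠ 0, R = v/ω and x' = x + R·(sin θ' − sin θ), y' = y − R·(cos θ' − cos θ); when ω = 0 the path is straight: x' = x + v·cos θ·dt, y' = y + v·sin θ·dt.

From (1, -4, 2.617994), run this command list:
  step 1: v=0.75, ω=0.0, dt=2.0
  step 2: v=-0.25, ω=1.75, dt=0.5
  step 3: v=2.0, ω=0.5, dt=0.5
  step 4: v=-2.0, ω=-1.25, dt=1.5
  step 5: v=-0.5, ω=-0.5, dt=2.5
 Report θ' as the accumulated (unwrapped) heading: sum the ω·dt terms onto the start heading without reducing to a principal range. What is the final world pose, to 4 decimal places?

step 1: θ'=2.6180 (straight) → pose (-0.2990, -3.2500, 2.6180)
step 2: θ'=3.4930 (R=-0.1429) → pose (-0.1784, -3.2604, 3.4930)
step 3: θ'=3.7430 (R=4.0000) → pose (-1.0648, -3.7178, 3.7430)
step 4: θ'=1.8680 (R=1.6000) → pose (1.3704, -4.5685, 1.8680)
step 5: θ'=0.6180 (R=1.0000) → pose (0.9936, -5.6764, 0.6180)

(0.9936, -5.6764, 0.6180)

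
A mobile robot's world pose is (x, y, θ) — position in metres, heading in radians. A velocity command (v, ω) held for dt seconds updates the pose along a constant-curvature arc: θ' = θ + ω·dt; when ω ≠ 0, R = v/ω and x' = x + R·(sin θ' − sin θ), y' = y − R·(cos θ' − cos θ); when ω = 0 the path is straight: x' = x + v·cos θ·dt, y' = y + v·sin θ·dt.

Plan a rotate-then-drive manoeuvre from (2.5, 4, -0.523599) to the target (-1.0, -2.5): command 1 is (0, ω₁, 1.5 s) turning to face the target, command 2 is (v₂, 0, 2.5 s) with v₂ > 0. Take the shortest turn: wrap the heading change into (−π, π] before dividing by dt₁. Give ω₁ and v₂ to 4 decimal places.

heading to target = atan2(-2.5−4, -1−2.5) = -2.0647
Δθ = wrap(-2.0647 − -0.5236) = -1.5411; ω₁ = Δθ/dt₁ = -1.0274
distance = √((-1−2.5)² + (-2.5−4)²) = 7.3824; v₂ = distance/dt₂ = 2.9530

ω₁ = -1.0274, v₂ = 2.9530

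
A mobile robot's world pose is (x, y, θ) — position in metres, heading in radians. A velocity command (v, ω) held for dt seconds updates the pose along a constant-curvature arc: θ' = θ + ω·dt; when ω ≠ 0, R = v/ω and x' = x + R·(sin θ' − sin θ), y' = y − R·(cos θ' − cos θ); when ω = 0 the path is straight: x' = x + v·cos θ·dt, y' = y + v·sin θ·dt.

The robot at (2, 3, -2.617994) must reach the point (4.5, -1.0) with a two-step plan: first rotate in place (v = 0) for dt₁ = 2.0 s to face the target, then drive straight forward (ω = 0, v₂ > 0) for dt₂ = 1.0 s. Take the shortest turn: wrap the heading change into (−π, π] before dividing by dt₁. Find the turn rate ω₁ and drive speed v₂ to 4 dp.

ω₁ = 0.8029, v₂ = 4.7170

heading to target = atan2(-1−3, 4.5−2) = -1.0122
Δθ = wrap(-1.0122 − -2.6180) = 1.6058; ω₁ = Δθ/dt₁ = 0.8029
distance = √((4.5−2)² + (-1−3)²) = 4.7170; v₂ = distance/dt₂ = 4.7170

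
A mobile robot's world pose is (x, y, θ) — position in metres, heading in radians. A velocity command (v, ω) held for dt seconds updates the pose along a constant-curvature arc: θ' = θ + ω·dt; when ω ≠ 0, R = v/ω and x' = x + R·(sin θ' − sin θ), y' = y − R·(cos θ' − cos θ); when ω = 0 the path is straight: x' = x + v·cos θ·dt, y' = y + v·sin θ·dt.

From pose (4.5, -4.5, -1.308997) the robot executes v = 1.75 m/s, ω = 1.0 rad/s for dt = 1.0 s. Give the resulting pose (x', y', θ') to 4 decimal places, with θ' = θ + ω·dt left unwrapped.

θ' = -1.3090 + 1.0·1.0 = -0.3090
R = v/ω = 1.75/1.0 = 1.7500
x' = 4.5 + 1.7500·(sin -0.3090 − sin -1.3090) = 5.6582
y' = -4.5 − 1.7500·(cos -0.3090 − cos -1.3090) = -5.7142

(5.6582, -5.7142, -0.3090)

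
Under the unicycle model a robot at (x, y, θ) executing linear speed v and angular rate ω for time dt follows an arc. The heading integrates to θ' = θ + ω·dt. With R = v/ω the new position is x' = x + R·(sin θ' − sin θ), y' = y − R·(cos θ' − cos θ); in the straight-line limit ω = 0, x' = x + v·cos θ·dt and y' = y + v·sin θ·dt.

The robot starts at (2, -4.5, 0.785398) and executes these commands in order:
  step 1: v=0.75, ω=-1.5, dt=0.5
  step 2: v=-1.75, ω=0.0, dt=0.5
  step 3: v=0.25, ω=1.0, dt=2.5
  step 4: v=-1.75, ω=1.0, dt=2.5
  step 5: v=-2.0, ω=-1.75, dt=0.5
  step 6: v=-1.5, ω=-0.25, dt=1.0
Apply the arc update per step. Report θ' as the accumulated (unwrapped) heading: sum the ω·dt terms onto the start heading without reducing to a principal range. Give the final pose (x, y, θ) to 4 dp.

step 1: θ'=0.0354 (R=-0.5000) → pose (2.3359, -4.3539, 0.0354)
step 2: θ'=0.0354 (straight) → pose (1.4614, -4.3848, 0.0354)
step 3: θ'=2.5354 (R=0.2500) → pose (1.5950, -3.9295, 2.5354)
step 4: θ'=5.0354 (R=-1.7500) → pose (4.2515, -1.9359, 5.0354)
step 5: θ'=4.1604 (R=1.1429) → pose (4.3622, -0.9738, 4.1604)
step 6: θ'=3.9104 (R=6.0000) → pose (5.2994, 0.1924, 3.9104)

(5.2994, 0.1924, 3.9104)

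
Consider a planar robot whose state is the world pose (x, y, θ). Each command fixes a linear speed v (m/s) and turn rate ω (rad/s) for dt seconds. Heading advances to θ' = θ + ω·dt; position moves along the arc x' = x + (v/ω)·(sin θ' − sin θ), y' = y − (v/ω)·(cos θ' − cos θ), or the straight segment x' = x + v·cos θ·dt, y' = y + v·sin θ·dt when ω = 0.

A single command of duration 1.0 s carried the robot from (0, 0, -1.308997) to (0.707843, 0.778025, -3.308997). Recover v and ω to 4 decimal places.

v = -1.2500, ω = -2.0000

Δθ = -3.308997 − -1.308997 = -2.000000
ω = Δθ/dt = -2.000000/1.0 = -2.0000
R = −Δy/(cos θ' − cos θ) = 0.6250
v = R·ω = 0.6250·-2.0000 = -1.2500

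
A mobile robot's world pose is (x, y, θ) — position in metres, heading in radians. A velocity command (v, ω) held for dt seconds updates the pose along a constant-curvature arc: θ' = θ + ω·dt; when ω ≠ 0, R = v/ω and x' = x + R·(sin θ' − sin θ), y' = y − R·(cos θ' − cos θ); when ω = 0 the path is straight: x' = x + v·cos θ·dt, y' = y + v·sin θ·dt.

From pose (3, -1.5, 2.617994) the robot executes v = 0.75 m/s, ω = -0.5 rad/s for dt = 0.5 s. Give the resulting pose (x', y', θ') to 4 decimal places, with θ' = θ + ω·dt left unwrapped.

(2.7019, -1.2741, 2.3680)

θ' = 2.6180 + -0.5·0.5 = 2.3680
R = v/ω = 0.75/-0.5 = -1.5000
x' = 3 + -1.5000·(sin 2.3680 − sin 2.6180) = 2.7019
y' = -1.5 − -1.5000·(cos 2.3680 − cos 2.6180) = -1.2741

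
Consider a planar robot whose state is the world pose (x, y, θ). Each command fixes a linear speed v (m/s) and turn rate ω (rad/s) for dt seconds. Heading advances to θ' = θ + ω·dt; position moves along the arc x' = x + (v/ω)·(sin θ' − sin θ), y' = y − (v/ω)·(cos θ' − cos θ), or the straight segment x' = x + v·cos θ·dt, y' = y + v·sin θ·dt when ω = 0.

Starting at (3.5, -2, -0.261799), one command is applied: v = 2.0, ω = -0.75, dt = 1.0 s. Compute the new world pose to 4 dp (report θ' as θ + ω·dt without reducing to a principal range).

θ' = -0.2618 + -0.75·1.0 = -1.0118
R = v/ω = 2.0/-0.75 = -2.6667
x' = 3.5 + -2.6667·(sin -1.0118 − sin -0.2618) = 5.0706
y' = -2 − -2.6667·(cos -1.0118 − cos -0.2618) = -3.1616

(5.0706, -3.1616, -1.0118)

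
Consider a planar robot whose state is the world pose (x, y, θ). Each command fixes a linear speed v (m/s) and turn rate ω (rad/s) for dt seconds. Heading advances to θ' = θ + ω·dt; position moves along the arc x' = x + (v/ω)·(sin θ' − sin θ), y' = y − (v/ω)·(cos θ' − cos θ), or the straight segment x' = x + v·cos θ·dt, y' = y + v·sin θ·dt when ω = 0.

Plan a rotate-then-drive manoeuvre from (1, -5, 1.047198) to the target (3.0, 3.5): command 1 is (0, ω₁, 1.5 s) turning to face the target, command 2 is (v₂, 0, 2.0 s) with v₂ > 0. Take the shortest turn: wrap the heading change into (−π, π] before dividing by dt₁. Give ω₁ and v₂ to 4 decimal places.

ω₁ = 0.1950, v₂ = 4.3661

heading to target = atan2(3.5−-5, 3−1) = 1.3397
Δθ = wrap(1.3397 − 1.0472) = 0.2925; ω₁ = Δθ/dt₁ = 0.1950
distance = √((3−1)² + (3.5−-5)²) = 8.7321; v₂ = distance/dt₂ = 4.3661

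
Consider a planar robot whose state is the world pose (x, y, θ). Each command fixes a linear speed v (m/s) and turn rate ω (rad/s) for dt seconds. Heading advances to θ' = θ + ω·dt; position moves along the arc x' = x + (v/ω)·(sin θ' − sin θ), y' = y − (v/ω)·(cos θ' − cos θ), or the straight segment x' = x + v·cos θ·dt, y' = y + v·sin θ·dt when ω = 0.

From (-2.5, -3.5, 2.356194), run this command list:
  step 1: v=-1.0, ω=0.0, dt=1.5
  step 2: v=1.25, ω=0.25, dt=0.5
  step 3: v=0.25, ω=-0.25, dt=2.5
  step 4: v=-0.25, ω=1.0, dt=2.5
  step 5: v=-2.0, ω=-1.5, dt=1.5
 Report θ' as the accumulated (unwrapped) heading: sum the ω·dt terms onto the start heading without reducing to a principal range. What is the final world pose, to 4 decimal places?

step 1: θ'=2.3562 (straight) → pose (-1.4393, -4.5607, 2.3562)
step 2: θ'=2.4812 (R=5.0000) → pose (-1.9077, -4.1475, 2.4812)
step 3: θ'=1.8562 (R=-1.0000) → pose (-2.2538, -3.6392, 1.8562)
step 4: θ'=4.3562 (R=-0.2500) → pose (-1.7796, -3.6560, 4.3562)
step 5: θ'=2.1062 (R=1.3333) → pose (0.6168, -3.4407, 2.1062)

(0.6168, -3.4407, 2.1062)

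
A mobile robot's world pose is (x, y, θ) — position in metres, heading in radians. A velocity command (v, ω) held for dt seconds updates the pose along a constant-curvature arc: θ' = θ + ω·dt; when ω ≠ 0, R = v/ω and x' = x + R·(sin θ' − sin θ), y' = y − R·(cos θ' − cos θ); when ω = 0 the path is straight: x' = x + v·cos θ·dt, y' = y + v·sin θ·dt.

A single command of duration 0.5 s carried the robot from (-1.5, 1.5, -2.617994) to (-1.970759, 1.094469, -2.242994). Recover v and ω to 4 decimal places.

v = 1.2500, ω = 0.7500

Δθ = -2.242994 − -2.617994 = 0.375000
ω = Δθ/dt = 0.375000/0.5 = 0.7500
R = Δx/(sin θ' − sin θ) = 1.6667
v = R·ω = 1.6667·0.7500 = 1.2500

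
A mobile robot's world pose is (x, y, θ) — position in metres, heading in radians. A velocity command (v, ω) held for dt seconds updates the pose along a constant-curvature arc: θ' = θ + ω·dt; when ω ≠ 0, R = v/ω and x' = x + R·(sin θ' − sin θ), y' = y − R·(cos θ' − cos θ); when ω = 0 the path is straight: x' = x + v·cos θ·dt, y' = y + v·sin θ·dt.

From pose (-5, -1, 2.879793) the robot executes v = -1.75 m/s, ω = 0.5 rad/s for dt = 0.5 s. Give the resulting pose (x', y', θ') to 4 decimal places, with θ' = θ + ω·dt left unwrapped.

(-4.1354, -1.1190, 3.1298)

θ' = 2.8798 + 0.5·0.5 = 3.1298
R = v/ω = -1.75/0.5 = -3.5000
x' = -5 + -3.5000·(sin 3.1298 − sin 2.8798) = -4.1354
y' = -1 − -3.5000·(cos 3.1298 − cos 2.8798) = -1.1190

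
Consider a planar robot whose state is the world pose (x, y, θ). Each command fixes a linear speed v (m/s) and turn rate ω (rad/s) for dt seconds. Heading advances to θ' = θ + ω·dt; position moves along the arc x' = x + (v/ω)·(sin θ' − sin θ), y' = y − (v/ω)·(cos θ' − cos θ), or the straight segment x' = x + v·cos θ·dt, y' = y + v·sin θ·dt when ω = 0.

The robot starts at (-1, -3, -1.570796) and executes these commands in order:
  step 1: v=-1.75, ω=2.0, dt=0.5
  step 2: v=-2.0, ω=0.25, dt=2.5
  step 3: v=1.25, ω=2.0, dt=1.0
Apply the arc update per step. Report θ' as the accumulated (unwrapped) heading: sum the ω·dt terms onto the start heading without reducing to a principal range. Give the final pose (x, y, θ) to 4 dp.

step 1: θ'=-0.5708 (R=-0.8750) → pose (-1.4022, -2.2637, -0.5708)
step 2: θ'=0.0542 (R=-8.0000) → pose (-6.1581, -1.0072, 0.0542)
step 3: θ'=2.0542 (R=0.6250) → pose (-5.6385, -0.0927, 2.0542)

(-5.6385, -0.0927, 2.0542)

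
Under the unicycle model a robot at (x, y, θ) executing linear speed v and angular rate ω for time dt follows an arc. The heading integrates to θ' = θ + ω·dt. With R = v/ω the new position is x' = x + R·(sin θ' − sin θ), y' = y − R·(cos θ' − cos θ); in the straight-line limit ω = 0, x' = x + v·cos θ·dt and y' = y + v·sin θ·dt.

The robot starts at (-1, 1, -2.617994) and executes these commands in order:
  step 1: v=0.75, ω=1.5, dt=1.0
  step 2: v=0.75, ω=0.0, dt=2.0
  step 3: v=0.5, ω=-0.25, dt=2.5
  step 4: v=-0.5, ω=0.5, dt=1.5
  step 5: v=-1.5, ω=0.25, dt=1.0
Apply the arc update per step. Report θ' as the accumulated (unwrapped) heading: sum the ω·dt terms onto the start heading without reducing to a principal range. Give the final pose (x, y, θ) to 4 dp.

step 1: θ'=-1.1180 (R=0.5000) → pose (-1.1996, 0.3482, -1.1180)
step 2: θ'=-1.1180 (straight) → pose (-0.5434, -1.0006, -1.1180)
step 3: θ'=-1.7430 (R=-2.0000) → pose (-0.3714, -2.2183, -1.7430)
step 4: θ'=-0.9930 (R=-1.0000) → pose (-0.5190, -1.5007, -0.9930)
step 5: θ'=-0.7430 (R=-6.0000) → pose (-1.4860, -0.3592, -0.7430)

(-1.4860, -0.3592, -0.7430)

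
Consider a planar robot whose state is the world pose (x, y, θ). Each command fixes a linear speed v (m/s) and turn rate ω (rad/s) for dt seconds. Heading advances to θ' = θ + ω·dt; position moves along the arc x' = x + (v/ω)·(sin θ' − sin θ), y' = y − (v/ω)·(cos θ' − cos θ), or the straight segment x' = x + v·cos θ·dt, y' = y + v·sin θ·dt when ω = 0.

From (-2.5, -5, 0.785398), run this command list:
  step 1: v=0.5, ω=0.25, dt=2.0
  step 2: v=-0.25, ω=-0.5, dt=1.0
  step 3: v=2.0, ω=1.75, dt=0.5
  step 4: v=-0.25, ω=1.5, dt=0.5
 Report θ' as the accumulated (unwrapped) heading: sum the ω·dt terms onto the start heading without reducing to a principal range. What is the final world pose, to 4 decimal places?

step 1: θ'=1.2854 (R=2.0000) → pose (-1.9951, -4.1489, 1.2854)
step 2: θ'=0.7854 (R=0.5000) → pose (-2.1213, -4.3616, 0.7854)
step 3: θ'=1.6604 (R=1.1429) → pose (-1.7912, -3.4513, 1.6604)
step 4: θ'=2.4104 (R=-0.1667) → pose (-1.7365, -3.5604, 2.4104)

(-1.7365, -3.5604, 2.4104)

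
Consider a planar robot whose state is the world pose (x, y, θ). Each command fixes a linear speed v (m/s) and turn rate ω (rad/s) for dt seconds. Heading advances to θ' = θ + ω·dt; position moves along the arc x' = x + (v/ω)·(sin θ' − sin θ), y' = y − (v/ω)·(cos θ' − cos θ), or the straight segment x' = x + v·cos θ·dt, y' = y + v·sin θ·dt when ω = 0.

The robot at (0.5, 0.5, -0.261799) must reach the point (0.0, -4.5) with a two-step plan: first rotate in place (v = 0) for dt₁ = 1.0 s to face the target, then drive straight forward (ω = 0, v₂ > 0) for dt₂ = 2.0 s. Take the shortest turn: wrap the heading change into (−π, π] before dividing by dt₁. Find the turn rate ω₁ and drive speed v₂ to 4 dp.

ω₁ = -1.4087, v₂ = 2.5125

heading to target = atan2(-4.5−0.5, 0−0.5) = -1.6705
Δθ = wrap(-1.6705 − -0.2618) = -1.4087; ω₁ = Δθ/dt₁ = -1.4087
distance = √((0−0.5)² + (-4.5−0.5)²) = 5.0249; v₂ = distance/dt₂ = 2.5125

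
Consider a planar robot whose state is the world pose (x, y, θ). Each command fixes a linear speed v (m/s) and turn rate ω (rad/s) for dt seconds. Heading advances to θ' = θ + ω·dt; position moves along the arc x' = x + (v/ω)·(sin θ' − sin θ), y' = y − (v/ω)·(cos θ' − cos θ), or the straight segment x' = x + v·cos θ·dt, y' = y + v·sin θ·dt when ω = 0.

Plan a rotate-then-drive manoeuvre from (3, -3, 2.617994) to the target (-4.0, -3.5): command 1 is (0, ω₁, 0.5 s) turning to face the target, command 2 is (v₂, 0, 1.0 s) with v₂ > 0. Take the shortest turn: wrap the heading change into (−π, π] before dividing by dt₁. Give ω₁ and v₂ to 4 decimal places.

ω₁ = 1.1898, v₂ = 7.0178

heading to target = atan2(-3.5−-3, -4−3) = -3.0703
Δθ = wrap(-3.0703 − 2.6180) = 0.5949; ω₁ = Δθ/dt₁ = 1.1898
distance = √((-4−3)² + (-3.5−-3)²) = 7.0178; v₂ = distance/dt₂ = 7.0178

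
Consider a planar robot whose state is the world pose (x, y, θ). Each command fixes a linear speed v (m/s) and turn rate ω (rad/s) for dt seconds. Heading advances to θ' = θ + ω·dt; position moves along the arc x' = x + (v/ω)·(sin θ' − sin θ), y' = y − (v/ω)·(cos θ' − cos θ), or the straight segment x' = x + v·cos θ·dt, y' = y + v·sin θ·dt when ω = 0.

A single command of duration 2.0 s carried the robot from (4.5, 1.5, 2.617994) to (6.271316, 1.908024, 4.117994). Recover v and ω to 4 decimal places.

v = -1.0000, ω = 0.7500

Δθ = 4.117994 − 2.617994 = 1.500000
ω = Δθ/dt = 1.500000/2.0 = 0.7500
R = Δx/(sin θ' − sin θ) = -1.3333
v = R·ω = -1.3333·0.7500 = -1.0000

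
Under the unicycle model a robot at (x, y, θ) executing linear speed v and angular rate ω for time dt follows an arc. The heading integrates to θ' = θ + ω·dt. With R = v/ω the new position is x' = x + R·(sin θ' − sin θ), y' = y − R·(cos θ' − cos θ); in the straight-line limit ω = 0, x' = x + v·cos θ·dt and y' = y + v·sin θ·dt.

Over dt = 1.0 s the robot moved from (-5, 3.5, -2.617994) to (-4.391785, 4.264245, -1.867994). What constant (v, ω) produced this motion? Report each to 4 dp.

Δθ = -1.867994 − -2.617994 = 0.750000
ω = Δθ/dt = 0.750000/1.0 = 0.7500
R = −Δy/(cos θ' − cos θ) = -1.3333
v = R·ω = -1.3333·0.7500 = -1.0000

v = -1.0000, ω = 0.7500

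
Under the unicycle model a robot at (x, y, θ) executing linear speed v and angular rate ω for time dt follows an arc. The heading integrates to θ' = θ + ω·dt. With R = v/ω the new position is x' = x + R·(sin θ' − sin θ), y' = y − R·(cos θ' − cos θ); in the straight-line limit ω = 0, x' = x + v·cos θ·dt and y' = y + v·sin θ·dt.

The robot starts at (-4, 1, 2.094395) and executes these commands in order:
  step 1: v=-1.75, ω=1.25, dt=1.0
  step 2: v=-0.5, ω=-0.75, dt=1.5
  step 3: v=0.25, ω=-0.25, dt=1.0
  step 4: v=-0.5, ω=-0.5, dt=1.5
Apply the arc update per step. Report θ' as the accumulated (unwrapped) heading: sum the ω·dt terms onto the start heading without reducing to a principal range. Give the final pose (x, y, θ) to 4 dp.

step 1: θ'=3.3444 (R=-1.4000) → pose (-2.5056, 0.3287, 3.3444)
step 2: θ'=2.2194 (R=0.6667) → pose (-1.8400, 0.0784, 2.2194)
step 3: θ'=1.9694 (R=-1.0000) → pose (-1.9647, 0.2943, 1.9694)
step 4: θ'=1.2194 (R=1.0000) → pose (-1.9474, -0.4380, 1.2194)

(-1.9474, -0.4380, 1.2194)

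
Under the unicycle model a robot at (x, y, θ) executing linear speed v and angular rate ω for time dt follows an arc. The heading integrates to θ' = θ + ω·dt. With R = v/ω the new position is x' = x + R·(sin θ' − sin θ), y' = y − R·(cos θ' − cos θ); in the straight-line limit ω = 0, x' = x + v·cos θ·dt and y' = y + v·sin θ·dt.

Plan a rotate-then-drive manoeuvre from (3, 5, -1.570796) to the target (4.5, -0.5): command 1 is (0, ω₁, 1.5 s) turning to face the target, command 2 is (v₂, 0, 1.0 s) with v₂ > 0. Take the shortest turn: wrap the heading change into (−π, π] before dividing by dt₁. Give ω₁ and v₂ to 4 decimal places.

ω₁ = 0.1775, v₂ = 5.7009

heading to target = atan2(-0.5−5, 4.5−3) = -1.3045
Δθ = wrap(-1.3045 − -1.5708) = 0.2663; ω₁ = Δθ/dt₁ = 0.1775
distance = √((4.5−3)² + (-0.5−5)²) = 5.7009; v₂ = distance/dt₂ = 5.7009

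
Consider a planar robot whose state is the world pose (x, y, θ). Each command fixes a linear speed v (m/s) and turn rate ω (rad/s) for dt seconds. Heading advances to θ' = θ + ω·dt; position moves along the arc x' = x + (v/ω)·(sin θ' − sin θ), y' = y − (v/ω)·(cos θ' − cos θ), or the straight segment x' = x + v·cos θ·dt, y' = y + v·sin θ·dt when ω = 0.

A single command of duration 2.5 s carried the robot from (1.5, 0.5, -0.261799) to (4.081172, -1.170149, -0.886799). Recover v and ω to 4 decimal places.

Δθ = -0.886799 − -0.261799 = -0.625000
ω = Δθ/dt = -0.625000/2.5 = -0.2500
R = Δx/(sin θ' − sin θ) = -5.0000
v = R·ω = -5.0000·-0.2500 = 1.2500

v = 1.2500, ω = -0.2500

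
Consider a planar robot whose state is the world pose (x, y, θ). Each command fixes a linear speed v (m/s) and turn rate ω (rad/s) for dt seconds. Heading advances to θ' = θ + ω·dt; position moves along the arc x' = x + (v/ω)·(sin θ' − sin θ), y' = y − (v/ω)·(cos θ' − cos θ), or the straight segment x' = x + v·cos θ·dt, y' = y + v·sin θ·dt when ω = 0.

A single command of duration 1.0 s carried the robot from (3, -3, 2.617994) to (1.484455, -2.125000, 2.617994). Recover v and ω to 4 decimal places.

v = 1.7500, ω = 0.0000

Δθ = 2.617994 − 2.617994 = 0.000000
ω = Δθ/dt = 0.000000/1.0 = 0.0000
ω = 0 → v = (Δx·cos θ + Δy·sin θ)/dt = 1.7500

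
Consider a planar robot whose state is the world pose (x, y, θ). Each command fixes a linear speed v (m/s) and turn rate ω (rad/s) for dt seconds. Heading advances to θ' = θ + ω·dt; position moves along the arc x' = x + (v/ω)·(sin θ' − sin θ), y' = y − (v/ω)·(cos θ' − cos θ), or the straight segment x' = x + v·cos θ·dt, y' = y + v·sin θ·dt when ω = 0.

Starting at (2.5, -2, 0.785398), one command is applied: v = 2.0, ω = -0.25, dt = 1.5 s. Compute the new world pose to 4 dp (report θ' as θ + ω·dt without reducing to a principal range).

(4.9651, -0.3212, 0.4104)

θ' = 0.7854 + -0.25·1.5 = 0.4104
R = v/ω = 2.0/-0.25 = -8.0000
x' = 2.5 + -8.0000·(sin 0.4104 − sin 0.7854) = 4.9651
y' = -2 − -8.0000·(cos 0.4104 − cos 0.7854) = -0.3212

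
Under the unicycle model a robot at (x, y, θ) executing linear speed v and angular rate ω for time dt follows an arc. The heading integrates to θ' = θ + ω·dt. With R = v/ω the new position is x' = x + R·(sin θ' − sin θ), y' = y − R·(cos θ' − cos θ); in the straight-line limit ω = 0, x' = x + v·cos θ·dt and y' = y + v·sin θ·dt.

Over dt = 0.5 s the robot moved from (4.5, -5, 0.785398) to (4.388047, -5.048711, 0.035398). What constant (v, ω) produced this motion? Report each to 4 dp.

Δθ = 0.035398 − 0.785398 = -0.750000
ω = Δθ/dt = -0.750000/0.5 = -1.5000
R = Δx/(sin θ' − sin θ) = 0.1667
v = R·ω = 0.1667·-1.5000 = -0.2500

v = -0.2500, ω = -1.5000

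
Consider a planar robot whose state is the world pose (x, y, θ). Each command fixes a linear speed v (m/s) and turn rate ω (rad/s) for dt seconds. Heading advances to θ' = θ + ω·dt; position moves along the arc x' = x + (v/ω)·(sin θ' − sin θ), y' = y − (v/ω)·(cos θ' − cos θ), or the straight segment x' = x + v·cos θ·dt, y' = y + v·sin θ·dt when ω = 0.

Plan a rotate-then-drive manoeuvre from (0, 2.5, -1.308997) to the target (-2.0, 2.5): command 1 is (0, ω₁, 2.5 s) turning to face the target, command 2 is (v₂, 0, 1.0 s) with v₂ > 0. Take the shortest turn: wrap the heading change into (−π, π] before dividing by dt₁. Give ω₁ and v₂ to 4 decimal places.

heading to target = atan2(2.5−2.5, -2−0) = 3.1416
Δθ = wrap(3.1416 − -1.3090) = -1.8326; ω₁ = Δθ/dt₁ = -0.7330
distance = √((-2−0)² + (2.5−2.5)²) = 2.0000; v₂ = distance/dt₂ = 2.0000

ω₁ = -0.7330, v₂ = 2.0000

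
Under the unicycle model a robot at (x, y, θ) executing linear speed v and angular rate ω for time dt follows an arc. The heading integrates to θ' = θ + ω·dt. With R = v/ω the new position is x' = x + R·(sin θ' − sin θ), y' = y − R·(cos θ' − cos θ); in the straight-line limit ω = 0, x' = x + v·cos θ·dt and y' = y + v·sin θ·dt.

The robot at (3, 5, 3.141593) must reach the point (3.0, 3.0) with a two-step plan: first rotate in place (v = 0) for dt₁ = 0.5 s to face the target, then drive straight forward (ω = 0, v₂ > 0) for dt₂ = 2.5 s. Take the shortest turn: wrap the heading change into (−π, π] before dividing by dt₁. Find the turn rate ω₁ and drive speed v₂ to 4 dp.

ω₁ = 3.1416, v₂ = 0.8000

heading to target = atan2(3−5, 3−3) = -1.5708
Δθ = wrap(-1.5708 − 3.1416) = 1.5708; ω₁ = Δθ/dt₁ = 3.1416
distance = √((3−3)² + (3−5)²) = 2.0000; v₂ = distance/dt₂ = 0.8000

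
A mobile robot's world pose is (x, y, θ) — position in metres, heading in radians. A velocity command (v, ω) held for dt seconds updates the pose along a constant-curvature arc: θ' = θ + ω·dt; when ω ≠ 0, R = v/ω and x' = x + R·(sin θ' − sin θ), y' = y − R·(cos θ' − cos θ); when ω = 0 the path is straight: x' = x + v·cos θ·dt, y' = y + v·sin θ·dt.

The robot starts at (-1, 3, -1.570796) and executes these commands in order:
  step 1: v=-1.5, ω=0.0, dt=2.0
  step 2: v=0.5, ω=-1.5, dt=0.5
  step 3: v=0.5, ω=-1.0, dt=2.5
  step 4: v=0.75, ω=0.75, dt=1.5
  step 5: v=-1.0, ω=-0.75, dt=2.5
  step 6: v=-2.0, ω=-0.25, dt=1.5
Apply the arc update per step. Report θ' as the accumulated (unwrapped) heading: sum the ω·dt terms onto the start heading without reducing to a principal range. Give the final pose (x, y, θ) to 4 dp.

step 1: θ'=-1.5708 (straight) → pose (-1.0000, 6.0000, -1.5708)
step 2: θ'=-2.3208 (R=-0.3333) → pose (-1.0894, 5.7728, -2.3208)
step 3: θ'=-4.8208 (R=-0.5000) → pose (-1.9523, 6.1677, -4.8208)
step 4: θ'=-3.6958 (R=1.0000) → pose (-2.4202, 7.1262, -3.6958)
step 5: θ'=-5.5708 (R=1.3333) → pose (-2.2504, 4.9834, -5.5708)
step 6: θ'=-5.9458 (R=8.0000) → pose (-4.8313, 3.4888, -5.9458)

(-4.8313, 3.4888, -5.9458)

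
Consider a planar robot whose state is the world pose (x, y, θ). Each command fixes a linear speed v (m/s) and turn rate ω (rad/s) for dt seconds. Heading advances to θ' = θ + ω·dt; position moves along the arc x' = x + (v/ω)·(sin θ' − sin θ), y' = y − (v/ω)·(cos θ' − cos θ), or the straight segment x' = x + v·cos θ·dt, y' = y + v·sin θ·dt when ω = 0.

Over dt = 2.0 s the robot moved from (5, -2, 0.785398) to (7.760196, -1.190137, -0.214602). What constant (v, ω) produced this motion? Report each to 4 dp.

v = 1.5000, ω = -0.5000

Δθ = -0.214602 − 0.785398 = -1.000000
ω = Δθ/dt = -1.000000/2.0 = -0.5000
R = Δx/(sin θ' − sin θ) = -3.0000
v = R·ω = -3.0000·-0.5000 = 1.5000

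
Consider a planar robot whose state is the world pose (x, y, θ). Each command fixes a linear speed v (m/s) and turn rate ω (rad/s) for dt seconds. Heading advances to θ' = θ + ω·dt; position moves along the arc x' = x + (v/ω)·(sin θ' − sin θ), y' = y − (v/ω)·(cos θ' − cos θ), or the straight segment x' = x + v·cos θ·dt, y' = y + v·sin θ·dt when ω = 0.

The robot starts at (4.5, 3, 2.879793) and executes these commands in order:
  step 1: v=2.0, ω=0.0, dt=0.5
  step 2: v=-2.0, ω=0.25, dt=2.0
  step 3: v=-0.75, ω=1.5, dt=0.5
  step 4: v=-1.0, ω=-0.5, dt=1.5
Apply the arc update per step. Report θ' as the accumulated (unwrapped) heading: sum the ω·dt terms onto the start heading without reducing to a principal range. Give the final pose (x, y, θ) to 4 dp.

step 1: θ'=2.8798 (straight) → pose (3.5341, 3.2588, 2.8798)
step 2: θ'=3.3798 (R=-8.0000) → pose (7.4923, 3.2121, 3.3798)
step 3: θ'=4.1298 (R=-0.5000) → pose (7.7918, 3.4229, 4.1298)
step 4: θ'=3.3798 (R=2.0000) → pose (8.9900, 4.2660, 3.3798)

(8.9900, 4.2660, 3.3798)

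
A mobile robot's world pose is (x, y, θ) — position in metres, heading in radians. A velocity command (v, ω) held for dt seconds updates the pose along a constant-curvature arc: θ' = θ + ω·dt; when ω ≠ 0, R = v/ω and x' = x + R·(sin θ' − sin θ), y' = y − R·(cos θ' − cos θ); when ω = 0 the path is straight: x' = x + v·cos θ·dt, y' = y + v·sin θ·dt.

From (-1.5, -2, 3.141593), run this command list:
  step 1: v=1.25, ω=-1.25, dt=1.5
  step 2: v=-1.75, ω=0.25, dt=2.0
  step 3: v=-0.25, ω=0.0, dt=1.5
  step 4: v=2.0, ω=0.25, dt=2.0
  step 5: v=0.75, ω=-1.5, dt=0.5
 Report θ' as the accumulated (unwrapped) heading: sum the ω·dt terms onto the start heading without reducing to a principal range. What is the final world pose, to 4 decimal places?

step 1: θ'=1.2666 (R=-1.0000) → pose (-2.4541, -0.7005, 1.2666)
step 2: θ'=1.7666 (R=-7.0000) → pose (-2.6417, -4.1590, 1.7666)
step 3: θ'=1.7666 (straight) → pose (-2.5688, -4.5269, 1.7666)
step 4: θ'=2.2666 (R=8.0000) → pose (-4.2756, -0.9553, 2.2666)
step 5: θ'=1.5166 (R=-0.5000) → pose (-4.3911, -0.6077, 1.5166)

(-4.3911, -0.6077, 1.5166)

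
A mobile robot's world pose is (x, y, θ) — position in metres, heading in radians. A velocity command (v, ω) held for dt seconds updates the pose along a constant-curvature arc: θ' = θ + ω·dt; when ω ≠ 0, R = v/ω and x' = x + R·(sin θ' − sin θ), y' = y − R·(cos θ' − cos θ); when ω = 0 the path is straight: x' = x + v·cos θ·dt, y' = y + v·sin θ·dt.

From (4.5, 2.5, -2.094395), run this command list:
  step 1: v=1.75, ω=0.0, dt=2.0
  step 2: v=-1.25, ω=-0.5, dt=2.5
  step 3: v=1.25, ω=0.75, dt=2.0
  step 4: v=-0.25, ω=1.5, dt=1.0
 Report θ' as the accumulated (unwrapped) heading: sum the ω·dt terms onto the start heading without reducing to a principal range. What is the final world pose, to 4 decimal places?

step 1: θ'=-2.0944 (straight) → pose (2.7500, -0.5311, -2.0944)
step 2: θ'=-3.3444 (R=2.5000) → pose (5.4186, 0.6677, -3.3444)
step 3: θ'=-1.8444 (R=1.6667) → pose (3.4782, -0.5145, -1.8444)
step 4: θ'=-0.3444 (R=-0.1667) → pose (3.3740, -0.3126, -0.3444)

(3.3740, -0.3126, -0.3444)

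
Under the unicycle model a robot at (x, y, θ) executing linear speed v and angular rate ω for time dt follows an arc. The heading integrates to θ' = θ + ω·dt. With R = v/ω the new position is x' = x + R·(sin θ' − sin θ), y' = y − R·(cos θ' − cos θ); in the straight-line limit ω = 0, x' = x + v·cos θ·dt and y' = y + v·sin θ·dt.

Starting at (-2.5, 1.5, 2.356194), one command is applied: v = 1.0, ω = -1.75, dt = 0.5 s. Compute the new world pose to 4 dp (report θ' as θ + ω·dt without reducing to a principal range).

(-2.6651, 1.9552, 1.4812)

θ' = 2.3562 + -1.75·0.5 = 1.4812
R = v/ω = 1.0/-1.75 = -0.5714
x' = -2.5 + -0.5714·(sin 1.4812 − sin 2.3562) = -2.6651
y' = 1.5 − -0.5714·(cos 1.4812 − cos 2.3562) = 1.9552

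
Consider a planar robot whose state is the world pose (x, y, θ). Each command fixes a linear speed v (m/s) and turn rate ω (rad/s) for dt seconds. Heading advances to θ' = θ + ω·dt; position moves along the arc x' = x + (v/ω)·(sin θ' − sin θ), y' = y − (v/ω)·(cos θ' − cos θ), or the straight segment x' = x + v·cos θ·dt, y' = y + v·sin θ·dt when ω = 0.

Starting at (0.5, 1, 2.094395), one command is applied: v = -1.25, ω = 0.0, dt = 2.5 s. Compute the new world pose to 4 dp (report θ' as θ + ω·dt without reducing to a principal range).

(2.0625, -1.7063, 2.0944)

θ' = 2.0944 + 0.0·2.5 = 2.0944
ω = 0 → straight: x' = 0.5 + -1.25·cos(2.0944)·2.5 = 2.0625
y' = 1 + -1.25·sin(2.0944)·2.5 = -1.7063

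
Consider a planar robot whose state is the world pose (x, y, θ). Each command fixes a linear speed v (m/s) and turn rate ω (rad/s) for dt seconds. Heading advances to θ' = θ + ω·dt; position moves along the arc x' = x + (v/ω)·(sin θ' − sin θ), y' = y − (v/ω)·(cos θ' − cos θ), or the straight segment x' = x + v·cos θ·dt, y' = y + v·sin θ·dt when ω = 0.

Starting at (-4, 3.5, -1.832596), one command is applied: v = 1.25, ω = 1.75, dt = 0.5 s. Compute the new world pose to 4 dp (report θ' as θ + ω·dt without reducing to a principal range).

(-3.8942, 2.9041, -0.9576)

θ' = -1.8326 + 1.75·0.5 = -0.9576
R = v/ω = 1.25/1.75 = 0.7143
x' = -4 + 0.7143·(sin -0.9576 − sin -1.8326) = -3.8942
y' = 3.5 − 0.7143·(cos -0.9576 − cos -1.8326) = 2.9041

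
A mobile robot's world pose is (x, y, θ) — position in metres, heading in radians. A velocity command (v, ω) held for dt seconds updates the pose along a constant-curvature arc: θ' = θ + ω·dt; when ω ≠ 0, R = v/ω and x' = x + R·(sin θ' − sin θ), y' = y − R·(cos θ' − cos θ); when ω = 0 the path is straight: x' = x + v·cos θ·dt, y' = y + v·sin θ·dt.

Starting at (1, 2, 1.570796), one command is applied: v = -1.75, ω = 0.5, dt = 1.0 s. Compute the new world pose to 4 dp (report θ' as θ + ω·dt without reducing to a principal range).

(1.4285, 0.3220, 2.0708)

θ' = 1.5708 + 0.5·1.0 = 2.0708
R = v/ω = -1.75/0.5 = -3.5000
x' = 1 + -3.5000·(sin 2.0708 − sin 1.5708) = 1.4285
y' = 2 − -3.5000·(cos 2.0708 − cos 1.5708) = 0.3220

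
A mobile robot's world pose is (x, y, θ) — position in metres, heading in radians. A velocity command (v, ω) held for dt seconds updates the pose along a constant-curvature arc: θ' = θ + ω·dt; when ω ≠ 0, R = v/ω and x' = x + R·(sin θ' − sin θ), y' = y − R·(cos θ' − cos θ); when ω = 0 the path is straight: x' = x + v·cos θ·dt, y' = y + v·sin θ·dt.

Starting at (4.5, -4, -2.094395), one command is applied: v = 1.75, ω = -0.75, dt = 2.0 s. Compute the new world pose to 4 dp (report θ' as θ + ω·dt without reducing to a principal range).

θ' = -2.0944 + -0.75·2.0 = -3.5944
R = v/ω = 1.75/-0.75 = -2.3333
x' = 4.5 + -2.3333·(sin -3.5944 − sin -2.0944) = 1.4585
y' = -4 − -2.3333·(cos -3.5944 − cos -2.0944) = -4.9315

(1.4585, -4.9315, -3.5944)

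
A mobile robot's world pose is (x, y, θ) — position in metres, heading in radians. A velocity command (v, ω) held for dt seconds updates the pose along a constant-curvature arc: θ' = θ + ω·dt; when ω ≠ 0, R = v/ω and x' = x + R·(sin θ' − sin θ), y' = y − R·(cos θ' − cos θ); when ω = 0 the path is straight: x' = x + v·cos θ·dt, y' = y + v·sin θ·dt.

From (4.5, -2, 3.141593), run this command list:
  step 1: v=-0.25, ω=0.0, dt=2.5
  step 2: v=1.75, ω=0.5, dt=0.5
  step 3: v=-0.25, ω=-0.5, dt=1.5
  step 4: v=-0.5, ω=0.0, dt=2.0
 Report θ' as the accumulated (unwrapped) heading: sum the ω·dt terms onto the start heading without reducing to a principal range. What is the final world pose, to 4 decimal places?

step 1: θ'=3.1416 (straight) → pose (5.1250, -2.0000, 3.1416)
step 2: θ'=3.3916 (R=3.5000) → pose (4.2591, -2.1088, 3.3916)
step 3: θ'=2.6416 (R=0.5000) → pose (4.6225, -2.1545, 2.6416)
step 4: θ'=2.6416 (straight) → pose (5.5001, -2.6339, 2.6416)

(5.5001, -2.6339, 2.6416)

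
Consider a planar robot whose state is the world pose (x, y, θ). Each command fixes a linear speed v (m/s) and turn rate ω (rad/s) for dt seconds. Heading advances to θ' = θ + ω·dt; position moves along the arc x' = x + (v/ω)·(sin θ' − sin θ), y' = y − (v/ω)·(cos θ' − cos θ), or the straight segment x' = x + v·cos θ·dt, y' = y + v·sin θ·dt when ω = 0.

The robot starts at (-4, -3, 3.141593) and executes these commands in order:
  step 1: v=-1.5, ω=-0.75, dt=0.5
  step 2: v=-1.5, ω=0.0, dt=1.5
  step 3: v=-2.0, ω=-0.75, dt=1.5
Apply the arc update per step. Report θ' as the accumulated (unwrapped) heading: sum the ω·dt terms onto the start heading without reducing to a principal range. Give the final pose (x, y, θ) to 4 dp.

step 1: θ'=2.7666 (R=2.0000) → pose (-3.2675, -3.1390, 2.7666)
step 2: θ'=2.7666 (straight) → pose (-1.1738, -3.9631, 2.7666)
step 3: θ'=1.6416 (R=2.6667) → pose (0.5094, -6.2558, 1.6416)

(0.5094, -6.2558, 1.6416)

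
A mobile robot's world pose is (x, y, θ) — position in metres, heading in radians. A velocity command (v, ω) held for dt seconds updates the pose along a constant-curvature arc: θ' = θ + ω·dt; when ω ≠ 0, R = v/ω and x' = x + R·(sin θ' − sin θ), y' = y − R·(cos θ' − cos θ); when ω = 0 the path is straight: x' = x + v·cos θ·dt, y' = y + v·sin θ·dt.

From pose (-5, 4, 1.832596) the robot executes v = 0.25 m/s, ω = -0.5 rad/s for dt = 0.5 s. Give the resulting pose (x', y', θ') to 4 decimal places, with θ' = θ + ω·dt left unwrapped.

(-5.0170, 4.1235, 1.5826)

θ' = 1.8326 + -0.5·0.5 = 1.5826
R = v/ω = 0.25/-0.5 = -0.5000
x' = -5 + -0.5000·(sin 1.5826 − sin 1.8326) = -5.0170
y' = 4 − -0.5000·(cos 1.5826 − cos 1.8326) = 4.1235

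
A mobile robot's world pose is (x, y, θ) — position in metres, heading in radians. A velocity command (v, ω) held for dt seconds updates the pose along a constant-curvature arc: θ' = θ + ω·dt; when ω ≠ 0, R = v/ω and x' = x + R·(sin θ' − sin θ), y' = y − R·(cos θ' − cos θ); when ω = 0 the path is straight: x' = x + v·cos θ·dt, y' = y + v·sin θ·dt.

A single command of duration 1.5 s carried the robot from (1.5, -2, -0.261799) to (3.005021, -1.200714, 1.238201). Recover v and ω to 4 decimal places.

v = 1.2500, ω = 1.0000

Δθ = 1.238201 − -0.261799 = 1.500000
ω = Δθ/dt = 1.500000/1.5 = 1.0000
R = Δx/(sin θ' − sin θ) = 1.2500
v = R·ω = 1.2500·1.0000 = 1.2500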